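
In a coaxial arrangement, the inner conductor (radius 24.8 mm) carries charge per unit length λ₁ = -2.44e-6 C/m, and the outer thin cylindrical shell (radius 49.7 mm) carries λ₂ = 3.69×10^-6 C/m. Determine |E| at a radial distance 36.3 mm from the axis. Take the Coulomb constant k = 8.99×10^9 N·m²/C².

Take a coaxial cylindrical Gaussian surface of radius r = 36.3 mm and length L (between the conductors, 24.8 mm < r < 49.7 mm).
Only the inner wire is enclosed; the outer shell contributes nothing inside itself. λ_enc = λ₁ = -2.44×10^-6 C/m.
By Gauss's law (flux through the curved wall only), E·2πrL = λ_enc L/ε₀.
E = 2k|λ_enc|/r = 2(8.99×10^9)(2.44×10^-6)/(0.0363) = 1.21×10^6 N/C.

|E| = 1.21×10^6 V/m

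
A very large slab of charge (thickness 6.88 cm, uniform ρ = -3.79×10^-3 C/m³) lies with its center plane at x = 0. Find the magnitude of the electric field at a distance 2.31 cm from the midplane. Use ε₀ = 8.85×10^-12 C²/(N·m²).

E ≈ 9.89×10^6 V/m

By symmetry E is perpendicular to the slab. A Gaussian pillbox from −2.31 cm to +2.31 cm (face area A) lies entirely within the slab.
Q_enc = ρ·(2x)·A and flux = 2EA, so 2EA = 2ρxA/ε₀ ⇒ E = |ρ|x/ε₀.
E = (3.79×10^-3)(0.0231)/(8.85×10^-12) = 9.89×10^6 N/C.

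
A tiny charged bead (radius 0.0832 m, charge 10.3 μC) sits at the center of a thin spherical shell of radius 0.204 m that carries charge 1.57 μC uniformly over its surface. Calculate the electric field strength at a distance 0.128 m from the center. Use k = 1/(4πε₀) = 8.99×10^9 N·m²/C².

5.65×10^6 V/m

Use a concentric Gaussian sphere at r = 0.128 m (between the bodies, 0.0832 m < r < 0.204 m).
The shell at 0.204 m lies outside the Gaussian surface, so Q_enc = 10.3 μC = 1.03e-5 C.
Since E is radial and uniform over the Gaussian sphere, Φ = E·4πr² = Q_enc/ε₀.
E = k|Q_enc|/r² = (8.99×10^9)(1.03×10^-5)/(0.128)² = 5.65e6 N/C.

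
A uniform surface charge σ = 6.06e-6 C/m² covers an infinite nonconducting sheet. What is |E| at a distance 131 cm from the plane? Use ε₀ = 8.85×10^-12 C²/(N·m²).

Choose a cylindrical pillbox piercing the sheet, end faces (area A) parallel to it.
Flux Φ = 2EA and Q_enc = σA, so 2EA = σA/ε₀ ⇒ E = |σ|/(2ε₀), independent of distance.
E = |σ|/(2ε₀) = (6.06×10^-6)/(2·8.85×10^-12) = 3.42×10^5 N/C.

|E| ≈ 3.42×10^5 V/m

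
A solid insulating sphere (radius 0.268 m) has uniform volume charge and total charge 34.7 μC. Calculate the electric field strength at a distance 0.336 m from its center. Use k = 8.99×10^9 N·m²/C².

E ≈ 2.76e6 V/m

Take a concentric spherical Gaussian surface of radius r = 0.336 m (r > R, so the entire charge is enclosed).
Q_enc = 34.7 μC = 3.47×10^-5 C.
Applying ∮E·dA = Q_enc/ε₀ with Φ = E(4πr²):
E = k|Q_enc|/r² = (8.99×10^9)(3.47e-5)/(0.336)² = 2.76×10^6 N/C.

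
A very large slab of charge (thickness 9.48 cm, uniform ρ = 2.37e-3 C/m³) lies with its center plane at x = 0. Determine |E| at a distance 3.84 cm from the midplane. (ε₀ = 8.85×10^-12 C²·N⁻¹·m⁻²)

E = 1.03×10^7 V/m

By symmetry E is perpendicular to the slab. A Gaussian pillbox from −3.84 cm to +3.84 cm (face area A) lies entirely within the slab.
Q_enc = ρ·(2x)·A and flux = 2EA, so 2EA = 2ρxA/ε₀ ⇒ E = |ρ|x/ε₀.
E = (2.37e-3)(0.0384)/(8.85×10^-12) = 1.03×10^7 N/C.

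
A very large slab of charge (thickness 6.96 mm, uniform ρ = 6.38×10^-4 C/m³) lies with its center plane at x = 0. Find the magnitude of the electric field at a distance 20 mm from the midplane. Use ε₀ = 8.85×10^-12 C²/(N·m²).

The point |x| = 20 mm lies outside the slab (half-thickness 0.00348 m). A symmetric pillbox spanning the full slab encloses Q_enc = ρ·d·A.
Flux = 2EA ⇒ E = |ρ|d/(2ε₀), independent of distance outside.
E = (6.38×10^-4)(0.00696)/(2·8.85×10^-12) = 2.51×10^5 N/C.

E ≈ 2.51×10^5 N/C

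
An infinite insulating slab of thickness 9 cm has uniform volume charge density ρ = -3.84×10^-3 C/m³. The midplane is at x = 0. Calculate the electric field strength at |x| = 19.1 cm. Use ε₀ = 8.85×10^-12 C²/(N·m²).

The point |x| = 19.1 cm lies outside the slab (half-thickness 0.045 m). A symmetric pillbox spanning the full slab encloses Q_enc = ρ·d·A.
Flux = 2EA ⇒ E = |ρ|d/(2ε₀), independent of distance outside.
E = (3.84e-3)(0.09)/(2·8.85×10^-12) = 1.95e7 N/C.

E ≈ 1.95e7 V/m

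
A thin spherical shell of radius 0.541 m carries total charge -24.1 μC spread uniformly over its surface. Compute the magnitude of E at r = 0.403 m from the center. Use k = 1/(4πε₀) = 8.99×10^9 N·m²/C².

By spherical symmetry E is radial; choose a Gaussian sphere of radius r = 0.403 m (inside the shell, r < 0.541 m).
No charge lies within this surface, so Q_enc = 0 and Gauss's law gives E·4πr² = 0 ⇒ E = 0.

E = 0 (no enclosed charge)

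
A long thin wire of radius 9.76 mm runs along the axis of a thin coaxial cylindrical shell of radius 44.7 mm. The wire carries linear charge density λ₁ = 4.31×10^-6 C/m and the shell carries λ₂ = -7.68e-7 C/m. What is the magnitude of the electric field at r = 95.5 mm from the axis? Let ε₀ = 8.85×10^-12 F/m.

By cylindrical symmetry E is radial; use a coaxial Gaussian cylinder of radius 95.5 mm and length L (r > 44.7 mm, enclosing both).
λ_enc = λ₁ + λ₂ = (4.31e-6) + (-7.68e-7) = 3.542×10^-6 C/m.
Gauss's law: E·2πrL = λ_enc L/ε₀.
E = |λ_enc|/(2πε₀r) = (3.542e-6)/(2π·8.85×10^-12·0.0955) = 6.67e5 N/C.

E = 6.67×10^5 N/C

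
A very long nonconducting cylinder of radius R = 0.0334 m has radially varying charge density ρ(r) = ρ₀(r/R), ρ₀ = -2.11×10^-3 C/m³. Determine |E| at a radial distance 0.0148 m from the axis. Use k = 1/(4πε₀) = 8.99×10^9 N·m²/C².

5.21×10^5 N/C

Take a coaxial cylindrical Gaussian surface of radius r = 0.0148 m and length L (r < R).
λ_enc = ∫₀^r ρ(r')·2πr' dr' = (2πρ₀/R)·r^3/3 = -4.289×10^-7 C/m.
Gauss's law: E·2πrL = λ_enc L/ε₀.
E = 2k|λ_enc|/r = 2(8.99×10^9)(4.289×10^-7)/(0.0148) = 5.21×10^5 N/C.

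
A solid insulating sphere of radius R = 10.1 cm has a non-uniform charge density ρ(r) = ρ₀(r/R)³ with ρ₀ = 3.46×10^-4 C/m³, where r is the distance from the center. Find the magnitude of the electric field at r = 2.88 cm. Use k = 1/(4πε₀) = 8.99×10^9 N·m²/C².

|E| ≈ 4.35×10^3 N/C

Symmetry ⇒ E = E(r) r̂. Gaussian sphere of radius r = 2.88 cm (r < R).
Q_enc = ∫₀^r ρ(r')·4πr'² dr' = (4πρ₀/R³) ∫₀^r r'^5 dr' = 4πρ₀ r^6/(6·R³) = 4.014×10^-10 C.
Gauss's law: E·4πr² = Q_enc/ε₀.
E = k|Q_enc|/r² = (8.99×10^9)(4.014×10^-10)/(0.0288)² = 4.35×10^3 N/C.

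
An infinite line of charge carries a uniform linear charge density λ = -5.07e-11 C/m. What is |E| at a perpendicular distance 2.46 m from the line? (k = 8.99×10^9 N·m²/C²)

Take a coaxial cylindrical Gaussian surface of radius r = 2.46 m and length L.
Q_enc = λL, so λ_enc = -5.07×10^-11 C/m.
By Gauss's law (flux through the curved wall only), E·2πrL = λ_enc L/ε₀.
E = 2k|λ_enc|/r = 2(8.99×10^9)(5.07e-11)/(2.46) = 0.371 N/C.

|E| ≈ 0.371 N/C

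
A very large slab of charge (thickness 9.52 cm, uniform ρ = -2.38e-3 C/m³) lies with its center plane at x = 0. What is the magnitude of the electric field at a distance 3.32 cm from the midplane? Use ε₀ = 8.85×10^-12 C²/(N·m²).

8.93×10^6 V/m

By symmetry E is perpendicular to the slab. A Gaussian pillbox from −3.32 cm to +3.32 cm (face area A) lies entirely within the slab.
Q_enc = ρ·(2x)·A and flux = 2EA, so 2EA = 2ρxA/ε₀ ⇒ E = |ρ|x/ε₀.
E = (2.38×10^-3)(0.0332)/(8.85×10^-12) = 8.93×10^6 N/C.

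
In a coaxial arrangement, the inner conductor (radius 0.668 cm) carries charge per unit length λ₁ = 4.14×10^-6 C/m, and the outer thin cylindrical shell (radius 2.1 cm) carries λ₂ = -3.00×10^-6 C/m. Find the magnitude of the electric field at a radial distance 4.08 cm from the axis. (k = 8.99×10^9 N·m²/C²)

Choose a coaxial cylinder of radius r = 4.08 cm (arbitrary length L) as the Gaussian surface (r > 2.1 cm, enclosing both).
λ_enc = λ₁ + λ₂ = (4.14×10^-6) + (-3.00e-6) = 1.14×10^-6 C/m.
By Gauss's law (flux through the curved wall only), E·2πrL = λ_enc L/ε₀.
E = 2k|λ_enc|/r = 2(8.99×10^9)(1.14e-6)/(0.0408) = 5.02e5 N/C.

5.02×10^5 N/C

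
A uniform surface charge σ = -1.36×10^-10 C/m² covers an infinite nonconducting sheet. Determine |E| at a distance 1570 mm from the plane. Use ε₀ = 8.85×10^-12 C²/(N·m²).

The symmetry is planar: E is normal to the sheet and the same magnitude on both sides. Take a pillbox straddling the sheet with end-cap area A.
Only the two end caps contribute flux: Φ = 2EA. With Q_enc = σA, Gauss's law gives E = |σ|/(2ε₀).
E = |σ|/(2ε₀) = (1.36e-10)/(2·8.85×10^-12) = 7.68 N/C.

7.68 N/C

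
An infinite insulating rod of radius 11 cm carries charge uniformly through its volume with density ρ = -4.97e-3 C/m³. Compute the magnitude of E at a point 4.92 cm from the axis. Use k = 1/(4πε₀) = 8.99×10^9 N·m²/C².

Choose a coaxial cylinder of radius r = 4.92 cm (arbitrary length L) as the Gaussian surface (r < R).
Enclosed charge per unit length: λ_enc = ρ·πr² = (-4.97×10^-3)π(0.0492)² = -3.78×10^-5 C/m.
Since E is radial and uniform over the curved surface, Φ = E·2πrL = Q_enc/ε₀ = λ_enc L/ε₀.
E = 2k|λ_enc|/r = 2(8.99×10^9)(3.78×10^-5)/(0.0492) = 1.38e7 N/C.

E ≈ 1.38×10^7 N/C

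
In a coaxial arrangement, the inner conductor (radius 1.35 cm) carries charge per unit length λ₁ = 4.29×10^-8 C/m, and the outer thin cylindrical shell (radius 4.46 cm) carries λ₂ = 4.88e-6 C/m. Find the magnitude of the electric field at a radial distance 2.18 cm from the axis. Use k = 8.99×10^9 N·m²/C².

|E| = 3.54e4 N/C

Take a coaxial cylindrical Gaussian surface of radius r = 2.18 cm and length L (between the conductors, 1.35 cm < r < 4.46 cm).
Only the inner wire is enclosed; the outer shell contributes nothing inside itself. λ_enc = λ₁ = 4.29e-8 C/m.
Applying ∮E·dA = Q_enc/ε₀ with the end caps contributing no flux:
E = 2k|λ_enc|/r = 2(8.99×10^9)(4.29×10^-8)/(0.0218) = 3.54×10^4 N/C.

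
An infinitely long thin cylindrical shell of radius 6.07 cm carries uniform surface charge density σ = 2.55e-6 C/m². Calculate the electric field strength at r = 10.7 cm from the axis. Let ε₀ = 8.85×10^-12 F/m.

By cylindrical symmetry E is radial; use a coaxial Gaussian cylinder of radius 10.7 cm and length L (r > 6.07 cm).
The whole shell is enclosed: λ_enc = σ·2πR = (2.55×10^-6)·2π·(0.0607) = 9.725e-7 C/m.
Applying ∮E·dA = Q_enc/ε₀ with the end caps contributing no flux:
E = |λ_enc|/(2πε₀r) = (9.725×10^-7)/(2π·8.85×10^-12·0.107) = 1.63×10^5 N/C.

|E| ≈ 1.63×10^5 N/C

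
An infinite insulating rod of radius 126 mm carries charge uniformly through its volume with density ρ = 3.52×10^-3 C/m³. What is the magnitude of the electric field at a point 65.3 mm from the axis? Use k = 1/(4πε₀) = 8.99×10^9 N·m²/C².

Take a coaxial cylindrical Gaussian surface of radius r = 65.3 mm and length L (r < R).
Enclosed charge per unit length: λ_enc = ρ·πr² = (3.52×10^-3)π(0.0653)² = 4.715×10^-5 C/m.
Since E is radial and uniform over the curved surface, Φ = E·2πrL = Q_enc/ε₀ = λ_enc L/ε₀.
E = 2k|λ_enc|/r = 2(8.99×10^9)(4.715×10^-5)/(0.0653) = 1.30×10^7 N/C.

|E| ≈ 1.30e7 N/C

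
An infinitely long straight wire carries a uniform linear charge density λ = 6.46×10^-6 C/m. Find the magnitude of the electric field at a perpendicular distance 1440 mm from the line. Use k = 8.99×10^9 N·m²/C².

Coaxial Gaussian cylinder, radius r = 1440 mm, length L.
Q_enc = λL, so λ_enc = 6.46×10^-6 C/m.
By Gauss's law (flux through the curved wall only), E·2πrL = λ_enc L/ε₀.
E = 2k|λ_enc|/r = 2(8.99×10^9)(6.46×10^-6)/(1.44) = 8.07e4 N/C.

E ≈ 8.07×10^4 N/C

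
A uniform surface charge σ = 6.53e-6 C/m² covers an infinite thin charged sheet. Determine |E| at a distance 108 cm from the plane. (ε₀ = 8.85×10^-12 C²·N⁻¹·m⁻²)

Choose a cylindrical pillbox piercing the sheet, end faces (area A) parallel to it.
Only the two end caps contribute flux: Φ = 2EA. With Q_enc = σA, Gauss's law gives E = |σ|/(2ε₀).
E = |σ|/(2ε₀) = (6.53×10^-6)/(2·8.85×10^-12) = 3.69×10^5 N/C.

E ≈ 3.69e5 V/m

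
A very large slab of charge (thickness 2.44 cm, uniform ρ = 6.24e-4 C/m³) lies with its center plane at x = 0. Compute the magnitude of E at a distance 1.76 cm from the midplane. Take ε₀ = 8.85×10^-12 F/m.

The point |x| = 1.76 cm lies outside the slab (half-thickness 0.0122 m). A symmetric pillbox spanning the full slab encloses Q_enc = ρ·d·A.
Flux = 2EA ⇒ E = |ρ|d/(2ε₀), independent of distance outside.
E = (6.24e-4)(0.0244)/(2·8.85×10^-12) = 8.60×10^5 N/C.

|E| ≈ 8.60×10^5 N/C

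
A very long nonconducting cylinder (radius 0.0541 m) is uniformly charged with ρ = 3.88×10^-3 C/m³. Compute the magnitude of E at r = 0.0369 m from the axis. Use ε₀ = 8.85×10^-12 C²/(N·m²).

By cylindrical symmetry E is radial; use a coaxial Gaussian cylinder of radius 0.0369 m and length L (r < R).
Enclosed charge per unit length: λ_enc = ρ·πr² = (3.88e-3)π(0.0369)² = 1.66×10^-5 C/m.
Applying ∮E·dA = Q_enc/ε₀ with the end caps contributing no flux:
E = |λ_enc|/(2πε₀r) = (1.66e-5)/(2π·8.85×10^-12·0.0369) = 8.09×10^6 N/C.

|E| ≈ 8.09e6 N/C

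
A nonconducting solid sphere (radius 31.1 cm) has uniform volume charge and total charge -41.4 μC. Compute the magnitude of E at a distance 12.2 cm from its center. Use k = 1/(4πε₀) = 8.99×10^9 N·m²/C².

|E| ≈ 1.51e6 N/C

Use a concentric Gaussian sphere at r = 12.2 cm (r < R).
For a uniform sphere the enclosed fraction is (r/R)³, so Q_enc = (-41.4 μC)(0.122/0.311)³ = -2.499e-6 C.
Since E is radial and uniform over the Gaussian sphere, Φ = E·4πr² = Q_enc/ε₀.
E = k|Q_enc|/r² = (8.99×10^9)(2.499×10^-6)/(0.122)² = 1.51×10^6 N/C.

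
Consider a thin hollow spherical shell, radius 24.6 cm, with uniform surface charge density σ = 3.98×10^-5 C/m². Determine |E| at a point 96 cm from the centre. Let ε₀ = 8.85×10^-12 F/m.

E = 2.95×10^5 N/C

By spherical symmetry E is radial; choose a Gaussian sphere of radius r = 96 cm (r > 24.6 cm).
The entire shell is enclosed: Q_enc = σ·4πR² = (3.98×10^-5)·4π·(0.246)² = 3.027e-5 C.
Applying ∮E·dA = Q_enc/ε₀ with Φ = E(4πr²):
E = |Q_enc|/(4πε₀r²) = (3.027×10^-5)/(4π·8.85×10^-12·(0.96)²) = 2.95e5 N/C.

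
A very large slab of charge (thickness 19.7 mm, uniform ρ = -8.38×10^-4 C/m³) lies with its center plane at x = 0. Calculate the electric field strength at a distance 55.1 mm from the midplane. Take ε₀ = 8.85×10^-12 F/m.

E = 9.33×10^5 N/C

The point |x| = 55.1 mm lies outside the slab (half-thickness 0.00985 m). A symmetric pillbox spanning the full slab encloses Q_enc = ρ·d·A.
Flux = 2EA ⇒ E = |ρ|d/(2ε₀), independent of distance outside.
E = (8.38×10^-4)(0.0197)/(2·8.85×10^-12) = 9.33×10^5 N/C.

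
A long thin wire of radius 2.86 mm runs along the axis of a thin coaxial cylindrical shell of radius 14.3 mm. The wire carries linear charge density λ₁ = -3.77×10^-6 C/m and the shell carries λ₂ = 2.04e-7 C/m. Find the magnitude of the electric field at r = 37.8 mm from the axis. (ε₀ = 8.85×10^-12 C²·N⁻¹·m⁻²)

E ≈ 1.70e6 N/C

Coaxial Gaussian cylinder, radius r = 37.8 mm, length L (r > 14.3 mm, enclosing both).
λ_enc = λ₁ + λ₂ = (-3.77e-6) + (2.04e-7) = -3.566e-6 C/m.
Gauss's law: E·2πrL = λ_enc L/ε₀.
E = |λ_enc|/(2πε₀r) = (3.566×10^-6)/(2π·8.85×10^-12·0.0378) = 1.70e6 N/C.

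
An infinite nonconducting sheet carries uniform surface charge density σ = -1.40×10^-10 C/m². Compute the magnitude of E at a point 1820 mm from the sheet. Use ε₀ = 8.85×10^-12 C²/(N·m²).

By planar symmetry E is perpendicular to the sheet and uniform; use a Gaussian pillbox with flat faces of area A on each side of the sheet.
Only the two end caps contribute flux: Φ = 2EA. With Q_enc = σA, Gauss's law gives E = |σ|/(2ε₀).
E = |σ|/(2ε₀) = (1.40×10^-10)/(2·8.85×10^-12) = 7.91 N/C.

|E| = 7.91 N/C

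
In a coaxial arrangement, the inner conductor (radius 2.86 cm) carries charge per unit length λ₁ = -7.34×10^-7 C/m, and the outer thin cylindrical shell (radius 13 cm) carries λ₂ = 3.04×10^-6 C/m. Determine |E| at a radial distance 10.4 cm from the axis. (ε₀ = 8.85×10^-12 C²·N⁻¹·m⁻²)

Choose a coaxial cylinder of radius r = 10.4 cm (arbitrary length L) as the Gaussian surface (between the conductors, 2.86 cm < r < 13 cm).
Only the inner wire is enclosed; the outer shell contributes nothing inside itself. λ_enc = λ₁ = -7.34×10^-7 C/m.
Since E is radial and uniform over the curved surface, Φ = E·2πrL = Q_enc/ε₀ = λ_enc L/ε₀.
E = |λ_enc|/(2πε₀r) = (7.34×10^-7)/(2π·8.85×10^-12·0.104) = 1.27×10^5 N/C.

1.27e5 N/C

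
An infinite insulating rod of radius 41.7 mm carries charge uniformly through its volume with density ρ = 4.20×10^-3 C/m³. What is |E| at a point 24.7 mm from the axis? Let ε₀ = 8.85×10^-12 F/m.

|E| = 5.86e6 N/C

Take a coaxial cylindrical Gaussian surface of radius r = 24.7 mm and length L (r < R).
Enclosed charge per unit length: λ_enc = ρ·πr² = (4.20×10^-3)π(0.0247)² = 8.05×10^-6 C/m.
By Gauss's law (flux through the curved wall only), E·2πrL = λ_enc L/ε₀.
E = |λ_enc|/(2πε₀r) = (8.05e-6)/(2π·8.85×10^-12·0.0247) = 5.86e6 N/C.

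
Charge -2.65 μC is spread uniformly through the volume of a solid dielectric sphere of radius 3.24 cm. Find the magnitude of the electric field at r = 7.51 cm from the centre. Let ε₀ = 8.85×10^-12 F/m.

|E| = 4.22e6 V/m

By spherical symmetry E is radial; choose a Gaussian sphere of radius r = 7.51 cm (r > R, so the entire charge is enclosed).
Q_enc = -2.65 μC = -2.65×10^-6 C.
Applying ∮E·dA = Q_enc/ε₀ with Φ = E(4πr²):
E = |Q_enc|/(4πε₀r²) = (2.65e-6)/(4π·8.85×10^-12·(0.0751)²) = 4.22×10^6 N/C.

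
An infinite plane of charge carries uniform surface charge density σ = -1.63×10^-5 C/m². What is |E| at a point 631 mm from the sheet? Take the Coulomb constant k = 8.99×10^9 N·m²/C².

The symmetry is planar: E is normal to the sheet and the same magnitude on both sides. Take a pillbox straddling the sheet with end-cap area A.
Only the two end caps contribute flux: Φ = 2EA. With Q_enc = σA, Gauss's law gives E = |σ|/(2ε₀).
E = 2πk|σ| = 2π(8.99×10^9)(1.63×10^-5) = 9.21×10^5 N/C.

E = 9.21×10^5 N/C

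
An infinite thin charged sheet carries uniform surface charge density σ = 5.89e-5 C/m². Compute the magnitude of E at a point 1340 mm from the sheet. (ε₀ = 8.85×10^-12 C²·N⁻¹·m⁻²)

By planar symmetry E is perpendicular to the sheet and uniform; use a Gaussian pillbox with flat faces of area A on each side of the sheet.
Only the two end caps contribute flux: Φ = 2EA. With Q_enc = σA, Gauss's law gives E = |σ|/(2ε₀).
E = |σ|/(2ε₀) = (5.89×10^-5)/(2·8.85×10^-12) = 3.33×10^6 N/C.

3.33×10^6 N/C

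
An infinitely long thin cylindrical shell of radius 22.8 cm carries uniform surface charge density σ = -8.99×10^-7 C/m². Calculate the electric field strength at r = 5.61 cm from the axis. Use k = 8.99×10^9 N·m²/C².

E = 0 (no enclosed charge)

Choose a coaxial cylinder of radius r = 5.61 cm (arbitrary length L) as the Gaussian surface (r < 22.8 cm, inside the shell).
No charge is enclosed, so Gauss's law gives E·2πrL = 0 ⇒ E = 0.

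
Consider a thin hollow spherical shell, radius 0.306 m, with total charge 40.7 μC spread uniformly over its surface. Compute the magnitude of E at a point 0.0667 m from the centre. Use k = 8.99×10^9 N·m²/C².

Symmetry ⇒ E = E(r) r̂. Gaussian sphere of radius r = 0.0667 m (inside the shell, r < 0.306 m).
No charge lies within this surface, so Q_enc = 0 and Gauss's law gives E·4πr² = 0 ⇒ E = 0.

E = 0 (no enclosed charge)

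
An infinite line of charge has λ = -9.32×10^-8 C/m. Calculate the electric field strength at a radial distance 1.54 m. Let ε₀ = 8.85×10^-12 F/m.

E ≈ 1.09×10^3 V/m

Coaxial Gaussian cylinder, radius r = 1.54 m, length L.
Q_enc = λL, so λ_enc = -9.32×10^-8 C/m.
By Gauss's law (flux through the curved wall only), E·2πrL = λ_enc L/ε₀.
E = |λ_enc|/(2πε₀r) = (9.32e-8)/(2π·8.85×10^-12·1.54) = 1.09×10^3 N/C.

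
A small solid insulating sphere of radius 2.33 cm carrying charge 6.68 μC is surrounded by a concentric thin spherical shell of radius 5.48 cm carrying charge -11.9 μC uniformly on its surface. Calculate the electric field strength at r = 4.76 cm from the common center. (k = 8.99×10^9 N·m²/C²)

|E| = 2.65e7 V/m

By spherical symmetry E is radial; choose a Gaussian sphere of radius r = 4.76 cm (between the bodies, 2.33 cm < r < 5.48 cm).
Only the inner charge is enclosed; the outer shell contributes nothing inside itself. Q_enc = 6.68 μC = 6.68×10^-6 C.
By Gauss's law, ∮E·dA = E·4πr² = Q_enc/ε₀.
E = k|Q_enc|/r² = (8.99×10^9)(6.68×10^-6)/(0.0476)² = 2.65×10^7 N/C.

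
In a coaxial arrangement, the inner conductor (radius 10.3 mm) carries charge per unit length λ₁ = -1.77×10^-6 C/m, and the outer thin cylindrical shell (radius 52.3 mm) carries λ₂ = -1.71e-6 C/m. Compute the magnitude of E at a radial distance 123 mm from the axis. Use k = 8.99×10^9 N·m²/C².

Coaxial Gaussian cylinder, radius r = 123 mm, length L (r > 52.3 mm, enclosing both).
λ_enc = λ₁ + λ₂ = (-1.77×10^-6) + (-1.71×10^-6) = -3.48×10^-6 C/m.
Since E is radial and uniform over the curved surface, Φ = E·2πrL = Q_enc/ε₀ = λ_enc L/ε₀.
E = 2k|λ_enc|/r = 2(8.99×10^9)(3.48×10^-6)/(0.123) = 5.09e5 N/C.

5.09e5 N/C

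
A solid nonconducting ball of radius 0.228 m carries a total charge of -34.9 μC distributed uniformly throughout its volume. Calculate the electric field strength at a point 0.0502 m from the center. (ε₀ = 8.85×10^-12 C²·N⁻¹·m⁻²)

E ≈ 1.33×10^6 V/m

Symmetry ⇒ E = E(r) r̂. Gaussian sphere of radius r = 0.0502 m (r < R).
For a uniform sphere the enclosed fraction is (r/R)³, so Q_enc = (-34.9 μC)(0.0502/0.228)³ = -3.725×10^-7 C.
By Gauss's law, ∮E·dA = E·4πr² = Q_enc/ε₀.
E = |Q_enc|/(4πε₀r²) = (3.725×10^-7)/(4π·8.85×10^-12·(0.0502)²) = 1.33×10^6 N/C.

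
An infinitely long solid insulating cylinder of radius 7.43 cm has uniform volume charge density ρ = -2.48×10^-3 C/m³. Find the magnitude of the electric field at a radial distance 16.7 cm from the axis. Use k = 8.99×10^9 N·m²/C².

E ≈ 4.63×10^6 V/m

By cylindrical symmetry E is radial; use a coaxial Gaussian cylinder of radius 16.7 cm and length L (r > 7.43 cm, full cross-section enclosed).
λ_enc = ρ·πR² = (-2.48×10^-3)π(0.0743)² = -4.301×10^-5 C/m.
Gauss's law: E·2πrL = λ_enc L/ε₀.
E = 2k|λ_enc|/r = 2(8.99×10^9)(4.301e-5)/(0.167) = 4.63e6 N/C.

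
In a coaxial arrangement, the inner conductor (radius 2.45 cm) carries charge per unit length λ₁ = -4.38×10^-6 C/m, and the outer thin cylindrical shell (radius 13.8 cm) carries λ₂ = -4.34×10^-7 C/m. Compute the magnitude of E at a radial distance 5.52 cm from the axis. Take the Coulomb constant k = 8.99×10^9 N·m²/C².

Take a coaxial cylindrical Gaussian surface of radius r = 5.52 cm and length L (between the conductors, 2.45 cm < r < 13.8 cm).
Only the inner wire is enclosed; the outer shell contributes nothing inside itself. λ_enc = λ₁ = -4.38×10^-6 C/m.
By Gauss's law (flux through the curved wall only), E·2πrL = λ_enc L/ε₀.
E = 2k|λ_enc|/r = 2(8.99×10^9)(4.38e-6)/(0.0552) = 1.43e6 N/C.

E = 1.43×10^6 V/m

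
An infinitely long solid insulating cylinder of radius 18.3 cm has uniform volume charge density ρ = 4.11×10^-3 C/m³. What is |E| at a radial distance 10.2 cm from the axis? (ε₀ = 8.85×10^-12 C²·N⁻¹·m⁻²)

2.37×10^7 V/m

By cylindrical symmetry E is radial; use a coaxial Gaussian cylinder of radius 10.2 cm and length L (r < R).
Charge inside radius r per length L is ρ·πr²·L, so λ_enc = ρπr² = 1.343e-4 C/m.
Applying ∮E·dA = Q_enc/ε₀ with the end caps contributing no flux:
E = |λ_enc|/(2πε₀r) = (1.343e-4)/(2π·8.85×10^-12·0.102) = 2.37e7 N/C.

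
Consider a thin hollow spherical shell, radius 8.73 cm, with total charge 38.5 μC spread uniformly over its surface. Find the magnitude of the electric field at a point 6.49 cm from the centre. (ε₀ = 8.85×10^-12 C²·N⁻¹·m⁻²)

Symmetry ⇒ E = E(r) r̂. Gaussian sphere of radius r = 6.49 cm (inside the shell, r < 8.73 cm).
All the charge is outside the Gaussian surface: Q_enc = 0, hence E = 0 everywhere inside the shell.

|E| = 0 N/C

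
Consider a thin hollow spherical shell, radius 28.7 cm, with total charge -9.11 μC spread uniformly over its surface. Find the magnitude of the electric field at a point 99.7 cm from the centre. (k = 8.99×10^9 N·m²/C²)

Take a concentric spherical Gaussian surface of radius r = 99.7 cm (r > 28.7 cm).
The entire shell is enclosed: Q_enc = -9.11e-6 C.
Gauss's law: E·4πr² = Q_enc/ε₀.
E = k|Q_enc|/r² = (8.99×10^9)(9.11×10^-6)/(0.997)² = 8.24×10^4 N/C.

|E| ≈ 8.24×10^4 N/C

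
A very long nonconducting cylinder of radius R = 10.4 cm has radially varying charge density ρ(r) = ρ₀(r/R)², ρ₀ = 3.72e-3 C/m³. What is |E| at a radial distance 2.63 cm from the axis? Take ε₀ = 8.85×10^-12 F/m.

|E| = 1.77e5 V/m

Choose a coaxial cylinder of radius r = 2.63 cm (arbitrary length L) as the Gaussian surface (r < R).
Integrating ρ over the cross-section to radius r: λ_enc = (2πρ₀/R²) ∫₀^r r'^3 dr' = 2πρ₀ r^4/(4·R²) = 2.585e-7 C/m.
Applying ∮E·dA = Q_enc/ε₀ with the end caps contributing no flux:
E = |λ_enc|/(2πε₀r) = (2.585e-7)/(2π·8.85×10^-12·0.0263) = 1.77×10^5 N/C.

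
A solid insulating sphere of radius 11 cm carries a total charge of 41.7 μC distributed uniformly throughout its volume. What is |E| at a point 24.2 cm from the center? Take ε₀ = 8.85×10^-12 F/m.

E = 6.40×10^6 N/C

Use a concentric Gaussian sphere at r = 24.2 cm (r > R, so the entire charge is enclosed).
Q_enc = 41.7 μC = 4.17e-5 C.
Gauss's law: E·4πr² = Q_enc/ε₀.
E = |Q_enc|/(4πε₀r²) = (4.17e-5)/(4π·8.85×10^-12·(0.242)²) = 6.40×10^6 N/C.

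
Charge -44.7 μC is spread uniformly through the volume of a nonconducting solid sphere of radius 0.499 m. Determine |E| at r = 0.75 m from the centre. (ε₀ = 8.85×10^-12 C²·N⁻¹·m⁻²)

Use a concentric Gaussian sphere at r = 0.75 m (r > R, so the entire charge is enclosed).
Q_enc = -44.7 μC = -4.47×10^-5 C.
Gauss's law: E·4πr² = Q_enc/ε₀.
E = |Q_enc|/(4πε₀r²) = (4.47e-5)/(4π·8.85×10^-12·(0.75)²) = 7.15e5 N/C.

|E| ≈ 7.15e5 V/m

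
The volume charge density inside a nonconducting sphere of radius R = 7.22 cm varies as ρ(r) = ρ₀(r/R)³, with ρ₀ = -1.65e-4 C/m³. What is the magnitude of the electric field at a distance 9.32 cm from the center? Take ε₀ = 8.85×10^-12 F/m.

|E| ≈ 1.35×10^5 N/C

Use a concentric Gaussian sphere at r = 9.32 cm (r > R, all charge enclosed).
Q_enc = 4π ∫₀^R ρ₀(r'/R)^3 r'² dr' = 4πρ₀R³/6 = -1.301×10^-7 C.
By Gauss's law, ∮E·dA = E·4πr² = Q_enc/ε₀.
E = |Q_enc|/(4πε₀r²) = (1.301e-7)/(4π·8.85×10^-12·(0.0932)²) = 1.35×10^5 N/C.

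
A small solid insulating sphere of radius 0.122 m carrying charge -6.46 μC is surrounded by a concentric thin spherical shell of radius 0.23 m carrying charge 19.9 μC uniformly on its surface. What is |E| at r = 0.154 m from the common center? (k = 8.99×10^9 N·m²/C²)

Symmetry ⇒ E = E(r) r̂. Gaussian sphere of radius r = 0.154 m (between the bodies, 0.122 m < r < 0.23 m).
The shell at 0.23 m lies outside the Gaussian surface, so Q_enc = -6.46 μC = -6.46e-6 C.
Gauss's law: E·4πr² = Q_enc/ε₀.
E = k|Q_enc|/r² = (8.99×10^9)(6.46×10^-6)/(0.154)² = 2.45×10^6 N/C.

|E| ≈ 2.45×10^6 N/C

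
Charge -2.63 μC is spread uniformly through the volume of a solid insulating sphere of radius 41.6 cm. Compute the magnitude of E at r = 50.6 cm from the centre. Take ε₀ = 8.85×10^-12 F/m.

Symmetry ⇒ E = E(r) r̂. Gaussian sphere of radius r = 50.6 cm (r > R, so the entire charge is enclosed).
Q_enc = -2.63 μC = -2.63×10^-6 C.
Gauss's law: E·4πr² = Q_enc/ε₀.
E = |Q_enc|/(4πε₀r²) = (2.63×10^-6)/(4π·8.85×10^-12·(0.506)²) = 9.24e4 N/C.

|E| ≈ 9.24×10^4 N/C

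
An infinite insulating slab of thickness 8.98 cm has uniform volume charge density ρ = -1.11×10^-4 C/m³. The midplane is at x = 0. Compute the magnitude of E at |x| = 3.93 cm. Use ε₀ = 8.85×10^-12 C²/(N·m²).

|E| ≈ 4.93×10^5 N/C

By symmetry E is perpendicular to the slab. A Gaussian pillbox from −3.93 cm to +3.93 cm (face area A) lies entirely within the slab.
Q_enc = ρ·(2x)·A and flux = 2EA, so 2EA = 2ρxA/ε₀ ⇒ E = |ρ|x/ε₀.
E = (1.11×10^-4)(0.0393)/(8.85×10^-12) = 4.93×10^5 N/C.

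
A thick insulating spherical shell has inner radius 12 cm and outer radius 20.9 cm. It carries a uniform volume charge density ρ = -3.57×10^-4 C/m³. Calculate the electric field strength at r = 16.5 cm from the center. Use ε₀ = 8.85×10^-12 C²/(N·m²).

Take a concentric spherical Gaussian surface of radius r = 16.5 cm (within the shell material, 12 cm < r < 20.9 cm).
Enclosed charge is the volume from a to r: Q_enc = (4π/3)ρ(r³ − a³) = -4.133e-6 C.
Applying ∮E·dA = Q_enc/ε₀ with Φ = E(4πr²):
E = |Q_enc|/(4πε₀r²) = (4.133e-6)/(4π·8.85×10^-12·(0.165)²) = 1.37e6 N/C.

1.37×10^6 N/C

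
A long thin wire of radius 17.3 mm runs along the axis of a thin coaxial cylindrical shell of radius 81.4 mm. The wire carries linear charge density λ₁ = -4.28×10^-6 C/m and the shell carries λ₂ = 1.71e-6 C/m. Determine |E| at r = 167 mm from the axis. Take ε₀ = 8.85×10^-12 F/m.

E ≈ 2.77×10^5 V/m

Take a coaxial cylindrical Gaussian surface of radius r = 167 mm and length L (r > 81.4 mm, enclosing both).
λ_enc = λ₁ + λ₂ = (-4.28×10^-6) + (1.71×10^-6) = -2.57×10^-6 C/m.
By Gauss's law (flux through the curved wall only), E·2πrL = λ_enc L/ε₀.
E = |λ_enc|/(2πε₀r) = (2.57×10^-6)/(2π·8.85×10^-12·0.167) = 2.77e5 N/C.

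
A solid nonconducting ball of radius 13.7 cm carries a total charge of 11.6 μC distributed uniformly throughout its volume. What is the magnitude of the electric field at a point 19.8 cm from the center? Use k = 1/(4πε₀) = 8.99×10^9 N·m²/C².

|E| = 2.66e6 N/C

Symmetry ⇒ E = E(r) r̂. Gaussian sphere of radius r = 19.8 cm (r > R, so the entire charge is enclosed).
Q_enc = 11.6 μC = 1.16×10^-5 C.
Applying ∮E·dA = Q_enc/ε₀ with Φ = E(4πr²):
E = k|Q_enc|/r² = (8.99×10^9)(1.16×10^-5)/(0.198)² = 2.66e6 N/C.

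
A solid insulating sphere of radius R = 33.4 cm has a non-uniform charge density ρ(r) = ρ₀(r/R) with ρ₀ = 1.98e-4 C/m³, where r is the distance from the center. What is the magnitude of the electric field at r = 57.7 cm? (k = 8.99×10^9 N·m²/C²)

Symmetry ⇒ E = E(r) r̂. Gaussian sphere of radius r = 57.7 cm (r > R, all charge enclosed).
Q_enc = 4π ∫₀^R ρ₀(r'/R)^1 r'² dr' = 4πρ₀R³/4 = 2.318×10^-5 C.
Since E is radial and uniform over the Gaussian sphere, Φ = E·4πr² = Q_enc/ε₀.
E = k|Q_enc|/r² = (8.99×10^9)(2.318e-5)/(0.577)² = 6.26×10^5 N/C.

|E| = 6.26e5 V/m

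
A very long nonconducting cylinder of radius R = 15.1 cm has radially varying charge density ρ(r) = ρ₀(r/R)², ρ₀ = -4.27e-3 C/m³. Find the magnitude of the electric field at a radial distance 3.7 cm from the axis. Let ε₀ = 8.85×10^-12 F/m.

E = 2.68×10^5 V/m

By cylindrical symmetry E is radial; use a coaxial Gaussian cylinder of radius 3.7 cm and length L (r < R).
λ_enc = ∫₀^r ρ(r')·2πr' dr' = (2πρ₀/R²)·r^4/4 = -5.513e-7 C/m.
By Gauss's law (flux through the curved wall only), E·2πrL = λ_enc L/ε₀.
E = |λ_enc|/(2πε₀r) = (5.513×10^-7)/(2π·8.85×10^-12·0.037) = 2.68×10^5 N/C.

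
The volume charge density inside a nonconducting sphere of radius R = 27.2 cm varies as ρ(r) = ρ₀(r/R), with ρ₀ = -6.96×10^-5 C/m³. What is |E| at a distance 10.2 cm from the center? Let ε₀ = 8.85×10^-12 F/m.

|E| ≈ 7.52×10^4 N/C

Use a concentric Gaussian sphere at r = 10.2 cm (r < R).
Q_enc = ∫₀^r ρ(r')·4πr'² dr' = (4πρ₀/R) ∫₀^r r'^3 dr' = 4πρ₀ r^4/(4·R) = -8.701e-8 C.
Gauss's law: E·4πr² = Q_enc/ε₀.
E = |Q_enc|/(4πε₀r²) = (8.701×10^-8)/(4π·8.85×10^-12·(0.102)²) = 7.52×10^4 N/C.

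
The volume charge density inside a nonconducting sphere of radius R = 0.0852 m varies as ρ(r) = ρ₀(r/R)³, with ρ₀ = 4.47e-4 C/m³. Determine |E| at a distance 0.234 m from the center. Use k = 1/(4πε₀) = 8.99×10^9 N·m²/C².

E = 9.51e4 V/m

By spherical symmetry E is radial; choose a Gaussian sphere of radius r = 0.234 m (r > R, all charge enclosed).
Q_enc = 4π ∫₀^R ρ₀(r'/R)^3 r'² dr' = 4πρ₀R³/6 = 5.79×10^-7 C.
Gauss's law: E·4πr² = Q_enc/ε₀.
E = k|Q_enc|/r² = (8.99×10^9)(5.79×10^-7)/(0.234)² = 9.51×10^4 N/C.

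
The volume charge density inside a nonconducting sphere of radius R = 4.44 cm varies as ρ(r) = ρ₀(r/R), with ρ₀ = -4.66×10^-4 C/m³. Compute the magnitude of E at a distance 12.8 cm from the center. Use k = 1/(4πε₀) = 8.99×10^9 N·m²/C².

|E| ≈ 7.03e4 V/m

Symmetry ⇒ E = E(r) r̂. Gaussian sphere of radius r = 12.8 cm (r > R, all charge enclosed).
Q_enc = 4π ∫₀^R ρ₀(r'/R)^1 r'² dr' = 4πρ₀R³/4 = -1.281×10^-7 C.
Gauss's law: E·4πr² = Q_enc/ε₀.
E = k|Q_enc|/r² = (8.99×10^9)(1.281e-7)/(0.128)² = 7.03×10^4 N/C.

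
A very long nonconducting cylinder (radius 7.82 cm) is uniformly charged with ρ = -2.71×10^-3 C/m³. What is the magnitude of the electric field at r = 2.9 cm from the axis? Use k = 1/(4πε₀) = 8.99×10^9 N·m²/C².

E ≈ 4.44×10^6 V/m

By cylindrical symmetry E is radial; use a coaxial Gaussian cylinder of radius 2.9 cm and length L (r < R).
Enclosed charge per unit length: λ_enc = ρ·πr² = (-2.71×10^-3)π(0.029)² = -7.16×10^-6 C/m.
Gauss's law: E·2πrL = λ_enc L/ε₀.
E = 2k|λ_enc|/r = 2(8.99×10^9)(7.16e-6)/(0.029) = 4.44×10^6 N/C.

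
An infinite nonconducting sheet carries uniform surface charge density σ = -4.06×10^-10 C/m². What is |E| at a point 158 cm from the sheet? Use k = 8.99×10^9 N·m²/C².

E ≈ 22.9 N/C

By planar symmetry E is perpendicular to the sheet and uniform; use a Gaussian pillbox with flat faces of area A on each side of the sheet.
Only the two end caps contribute flux: Φ = 2EA. With Q_enc = σA, Gauss's law gives E = |σ|/(2ε₀).
E = 2πk|σ| = 2π(8.99×10^9)(4.06e-10) = 22.9 N/C.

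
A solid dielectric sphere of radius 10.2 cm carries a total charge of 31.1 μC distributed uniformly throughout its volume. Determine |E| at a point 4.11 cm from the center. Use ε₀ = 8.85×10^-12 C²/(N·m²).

Symmetry ⇒ E = E(r) r̂. Gaussian sphere of radius r = 4.11 cm (r < R).
For a uniform sphere the enclosed fraction is (r/R)³, so Q_enc = (31.1 μC)(0.0411/0.102)³ = 2.035e-6 C.
Gauss's law: E·4πr² = Q_enc/ε₀.
E = |Q_enc|/(4πε₀r²) = (2.035e-6)/(4π·8.85×10^-12·(0.0411)²) = 1.08×10^7 N/C.

E = 1.08e7 N/C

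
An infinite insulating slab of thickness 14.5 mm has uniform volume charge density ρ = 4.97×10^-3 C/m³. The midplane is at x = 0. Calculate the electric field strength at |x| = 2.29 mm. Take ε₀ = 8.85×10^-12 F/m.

By symmetry E is perpendicular to the slab. A Gaussian pillbox from −2.29 mm to +2.29 mm (face area A) lies entirely within the slab.
Q_enc = ρ·(2x)·A and flux = 2EA, so 2EA = 2ρxA/ε₀ ⇒ E = |ρ|x/ε₀.
E = (4.97×10^-3)(0.00229)/(8.85×10^-12) = 1.29×10^6 N/C.

E = 1.29e6 V/m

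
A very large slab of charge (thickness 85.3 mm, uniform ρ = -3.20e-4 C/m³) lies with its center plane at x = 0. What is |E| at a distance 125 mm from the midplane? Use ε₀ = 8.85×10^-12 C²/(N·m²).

The point |x| = 125 mm lies outside the slab (half-thickness 0.04265 m). A symmetric pillbox spanning the full slab encloses Q_enc = ρ·d·A.
Flux = 2EA ⇒ E = |ρ|d/(2ε₀), independent of distance outside.
E = (3.20e-4)(0.0853)/(2·8.85×10^-12) = 1.54×10^6 N/C.

|E| ≈ 1.54e6 V/m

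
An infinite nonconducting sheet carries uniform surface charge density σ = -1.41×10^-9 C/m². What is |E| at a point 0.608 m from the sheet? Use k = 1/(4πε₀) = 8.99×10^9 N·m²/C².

|E| = 79.6 N/C

The symmetry is planar: E is normal to the sheet and the same magnitude on both sides. Take a pillbox straddling the sheet with end-cap area A.
Flux Φ = 2EA and Q_enc = σA, so 2EA = σA/ε₀ ⇒ E = |σ|/(2ε₀), independent of distance.
E = 2πk|σ| = 2π(8.99×10^9)(1.41×10^-9) = 79.6 N/C.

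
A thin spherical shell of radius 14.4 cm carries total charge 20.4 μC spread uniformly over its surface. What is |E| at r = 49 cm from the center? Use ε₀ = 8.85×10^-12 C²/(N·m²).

By spherical symmetry E is radial; choose a Gaussian sphere of radius r = 49 cm (r > 14.4 cm).
The entire shell is enclosed: Q_enc = 2.04e-5 C.
Applying ∮E·dA = Q_enc/ε₀ with Φ = E(4πr²):
E = |Q_enc|/(4πε₀r²) = (2.04×10^-5)/(4π·8.85×10^-12·(0.49)²) = 7.64e5 N/C.

E = 7.64e5 N/C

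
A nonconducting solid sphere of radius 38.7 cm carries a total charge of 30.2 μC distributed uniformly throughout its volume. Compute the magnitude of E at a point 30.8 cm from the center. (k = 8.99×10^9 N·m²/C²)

By spherical symmetry E is radial; choose a Gaussian sphere of radius r = 30.8 cm (r < R).
For a uniform sphere the enclosed fraction is (r/R)³, so Q_enc = (30.2 μC)(0.308/0.387)³ = 1.522×10^-5 C.
By Gauss's law, ∮E·dA = E·4πr² = Q_enc/ε₀.
E = k|Q_enc|/r² = (8.99×10^9)(1.522×10^-5)/(0.308)² = 1.44×10^6 N/C.

|E| = 1.44×10^6 N/C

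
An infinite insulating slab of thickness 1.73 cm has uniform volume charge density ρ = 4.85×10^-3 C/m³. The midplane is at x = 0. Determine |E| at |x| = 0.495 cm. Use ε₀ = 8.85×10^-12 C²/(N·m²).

|E| ≈ 2.71e6 V/m

By symmetry E is perpendicular to the slab. A Gaussian pillbox from −0.495 cm to +0.495 cm (face area A) lies entirely within the slab.
Q_enc = ρ·(2x)·A and flux = 2EA, so 2EA = 2ρxA/ε₀ ⇒ E = |ρ|x/ε₀.
E = (4.85×10^-3)(0.00495)/(8.85×10^-12) = 2.71e6 N/C.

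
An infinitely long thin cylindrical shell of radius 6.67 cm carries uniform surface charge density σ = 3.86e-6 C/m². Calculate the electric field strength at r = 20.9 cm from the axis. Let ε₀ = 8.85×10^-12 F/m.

1.39e5 V/m

Choose a coaxial cylinder of radius r = 20.9 cm (arbitrary length L) as the Gaussian surface (r > 6.67 cm).
The whole shell is enclosed: λ_enc = σ·2πR = (3.86×10^-6)·2π·(0.0667) = 1.618e-6 C/m.
Gauss's law: E·2πrL = λ_enc L/ε₀.
E = |λ_enc|/(2πε₀r) = (1.618e-6)/(2π·8.85×10^-12·0.209) = 1.39×10^5 N/C.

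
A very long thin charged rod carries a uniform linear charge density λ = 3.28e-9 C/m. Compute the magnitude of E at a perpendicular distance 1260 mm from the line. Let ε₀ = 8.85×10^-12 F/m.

Coaxial Gaussian cylinder, radius r = 1260 mm, length L.
Q_enc = λL, so λ_enc = 3.28×10^-9 C/m.
Since E is radial and uniform over the curved surface, Φ = E·2πrL = Q_enc/ε₀ = λ_enc L/ε₀.
E = |λ_enc|/(2πε₀r) = (3.28×10^-9)/(2π·8.85×10^-12·1.26) = 46.8 N/C.

46.8 V/m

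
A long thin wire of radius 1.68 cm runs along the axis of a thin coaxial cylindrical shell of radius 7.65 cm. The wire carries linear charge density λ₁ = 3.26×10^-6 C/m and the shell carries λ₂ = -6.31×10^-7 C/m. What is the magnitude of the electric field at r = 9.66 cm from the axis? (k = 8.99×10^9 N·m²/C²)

|E| ≈ 4.89×10^5 N/C

By cylindrical symmetry E is radial; use a coaxial Gaussian cylinder of radius 9.66 cm and length L (r > 7.65 cm, enclosing both).
λ_enc = λ₁ + λ₂ = (3.26×10^-6) + (-6.31×10^-7) = 2.629×10^-6 C/m.
Since E is radial and uniform over the curved surface, Φ = E·2πrL = Q_enc/ε₀ = λ_enc L/ε₀.
E = 2k|λ_enc|/r = 2(8.99×10^9)(2.629×10^-6)/(0.0966) = 4.89e5 N/C.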